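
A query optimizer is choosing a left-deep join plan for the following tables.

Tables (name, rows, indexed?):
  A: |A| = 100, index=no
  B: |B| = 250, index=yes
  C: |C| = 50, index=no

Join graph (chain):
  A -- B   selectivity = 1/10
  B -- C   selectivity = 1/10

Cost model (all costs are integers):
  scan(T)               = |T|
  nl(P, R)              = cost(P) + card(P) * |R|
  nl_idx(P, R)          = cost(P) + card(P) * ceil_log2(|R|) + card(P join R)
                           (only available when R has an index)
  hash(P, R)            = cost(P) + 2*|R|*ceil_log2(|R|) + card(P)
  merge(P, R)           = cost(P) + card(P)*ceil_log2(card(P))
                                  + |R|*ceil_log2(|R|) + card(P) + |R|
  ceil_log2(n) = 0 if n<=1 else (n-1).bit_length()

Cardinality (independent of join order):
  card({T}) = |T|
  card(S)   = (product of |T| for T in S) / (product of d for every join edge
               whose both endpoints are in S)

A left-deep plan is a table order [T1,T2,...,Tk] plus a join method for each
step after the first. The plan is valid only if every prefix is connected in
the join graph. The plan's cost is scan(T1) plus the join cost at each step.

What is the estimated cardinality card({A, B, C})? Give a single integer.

12500

Tables in S: A(100), B(250), C(50)
Edges inside S: A-B(d=10), B-C(d=10)
numerator = 100 * 250 * 50 = 1250000
denominator = 10 * 10 = 100
card(S) = 1250000 / 100 = 12500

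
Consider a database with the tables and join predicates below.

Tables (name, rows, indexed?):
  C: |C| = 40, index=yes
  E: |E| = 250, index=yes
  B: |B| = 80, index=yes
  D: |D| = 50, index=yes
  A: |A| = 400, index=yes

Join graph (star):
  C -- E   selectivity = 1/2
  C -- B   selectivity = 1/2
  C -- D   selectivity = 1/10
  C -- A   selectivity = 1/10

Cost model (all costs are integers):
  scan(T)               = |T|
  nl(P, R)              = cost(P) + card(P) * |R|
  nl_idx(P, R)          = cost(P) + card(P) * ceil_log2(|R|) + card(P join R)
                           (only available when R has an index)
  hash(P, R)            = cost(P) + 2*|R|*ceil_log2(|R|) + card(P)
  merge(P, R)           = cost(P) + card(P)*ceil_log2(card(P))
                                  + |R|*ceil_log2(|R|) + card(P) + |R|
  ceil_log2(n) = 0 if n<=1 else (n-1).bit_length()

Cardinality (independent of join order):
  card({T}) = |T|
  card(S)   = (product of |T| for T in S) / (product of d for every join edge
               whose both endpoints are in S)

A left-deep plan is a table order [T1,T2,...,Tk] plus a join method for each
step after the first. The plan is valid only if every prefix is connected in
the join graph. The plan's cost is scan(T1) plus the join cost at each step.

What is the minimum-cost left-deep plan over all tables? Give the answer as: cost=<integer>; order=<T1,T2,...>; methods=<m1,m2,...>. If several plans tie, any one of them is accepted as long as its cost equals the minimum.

cost=336600; order=A,C,D,B,E; methods=hash,hash,hash,hash

Selinger DP (subsets sized 1..n):
  {C}: scan cost=40, card=40
  {E}: scan cost=250, card=250
  {B}: scan cost=80, card=80
  {D}: scan cost=50, card=50
  {A}: scan cost=400, card=400
  {CE}: card=5000; try (C,hash)→980, (E,merge)→2570, (C,merge)→2780, (E,hash)→4080, (E,nl_idx)→5360, (C,nl_idx)→6750 …(+2); best=980 via (C,hash)
  {BC}: card=1600; try (C,hash)→640, (B,merge)→960, (C,merge)→1000, (B,hash)→1200, (B,nl_idx)→1920, (C,nl_idx)→2160 …(+2); best=640 via (C,hash)
  {CD}: card=200; try (D,nl_idx)→480, (C,nl_idx)→550, (C,hash)→580, (D,merge)→670, (D,hash)→680, (C,merge)→680 …(+2); best=480 via (D,nl_idx)
  {AC}: card=1600; try (C,hash)→1280, (A,nl_idx)→2000, (A,merge)→4320, (C,nl_idx)→4400, (C,merge)→4680, (A,hash)→7280 …(+2); best=1280 via (C,hash)
  {BCE}: card=200000; try (E,hash)→6240, (B,hash)→7100, (E,merge)→22090, (B,merge)→71620, (E,nl_idx)→213440, (B,nl_idx)→235980 …(+2); best=6240 via (E,hash)
  {CDE}: card=25000; try (E,merge)→4530, (E,hash)→4680, (D,hash)→6580, (E,nl_idx)→27080, (E,nl)→50480, (D,nl_idx)→55980 …(+2); best=4530 via (E,merge)
  {ACE}: card=200000; try (E,hash)→6880, (A,hash)→13180, (E,merge)→22730, (A,merge)→74980, (E,nl_idx)→214080, (A,nl_idx)→245980 …(+2); best=6880 via (E,hash)
  {BCD}: card=8000; try (B,hash)→1800, (D,hash)→2840, (B,merge)→2920, (B,nl_idx)→9880, (B,nl)→16480, (D,nl_idx)→18240 …(+2); best=1800 via (B,hash)
  {ABC}: card=64000; try (B,hash)→4000, (A,hash)→9440, (B,merge)→21120, (A,merge)→23840, (B,nl_idx)→76480, (A,nl_idx)→79040 …(+2); best=4000 via (B,hash)
  {ACD}: card=8000; try (D,hash)→3480, (A,merge)→6280, (A,hash)→7880, (A,nl_idx)→10280, (D,nl_idx)→18880, (D,merge)→20830 …(+2); best=3480 via (D,hash)
  {BCDE}: card=1000000; try (E,hash)→13800, (B,hash)→30650, (E,merge)→116050, (D,hash)→206840, (B,merge)→405170, (E,nl_idx)→1065800 …(+6); best=13800 via (E,hash)
  {ABCE}: card=8000000; try (E,hash)→72000, (B,hash)→208000, (A,hash)→213440, (E,merge)→1094250, (B,merge)→3807520, (A,merge)→3810240 …(+6); best=72000 via (E,hash)
  {ACDE}: card=1000000; try (E,hash)→15480, (A,hash)→36730, (E,merge)→117730, (D,hash)→207480, (A,merge)→408530, (E,nl_idx)→1067480 …(+6); best=15480 via (E,hash)
  {ABCD}: card=320000; try (B,hash)→12600, (A,hash)→17000, (D,hash)→68600, (B,merge)→116120, (A,merge)→117800, (B,nl_idx)→379480 …(+6); best=12600 via (B,hash)
  {ABCDE}: card=40000000; try (E,hash)→336600, (B,hash)→1016600, (A,hash)→1021000, (E,merge)→6414850, (D,hash)→8072600, (B,merge)→21016120 …(+10); best=336600 via (E,hash)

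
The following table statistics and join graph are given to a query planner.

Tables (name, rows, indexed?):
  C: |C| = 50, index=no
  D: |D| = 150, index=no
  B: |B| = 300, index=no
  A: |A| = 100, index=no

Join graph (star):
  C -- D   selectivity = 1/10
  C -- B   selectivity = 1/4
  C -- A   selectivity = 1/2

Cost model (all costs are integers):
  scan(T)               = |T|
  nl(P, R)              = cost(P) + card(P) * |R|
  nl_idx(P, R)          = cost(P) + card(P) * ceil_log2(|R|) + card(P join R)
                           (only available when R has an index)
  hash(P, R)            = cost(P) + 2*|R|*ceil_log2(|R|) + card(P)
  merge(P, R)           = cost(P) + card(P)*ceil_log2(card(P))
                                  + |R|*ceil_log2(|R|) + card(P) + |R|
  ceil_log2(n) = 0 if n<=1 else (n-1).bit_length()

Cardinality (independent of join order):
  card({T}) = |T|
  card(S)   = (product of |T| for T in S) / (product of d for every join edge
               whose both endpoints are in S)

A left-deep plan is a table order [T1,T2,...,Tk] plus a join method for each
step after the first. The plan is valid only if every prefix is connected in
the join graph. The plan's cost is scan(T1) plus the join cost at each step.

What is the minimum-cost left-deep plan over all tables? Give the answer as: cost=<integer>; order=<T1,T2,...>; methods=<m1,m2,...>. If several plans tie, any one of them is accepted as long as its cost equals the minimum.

cost=45950; order=D,C,A,B; methods=hash,hash,hash

Selinger DP (subsets sized 1..n):
  {C}: scan cost=50, card=50
  {D}: scan cost=150, card=150
  {B}: scan cost=300, card=300
  {A}: scan cost=100, card=100
  {CD}: card=750; try (C,hash)→900, (D,merge)→1750, (C,merge)→1850, (D,hash)→2500, (D,nl)→7550, (C,nl)→7650; best=900 via (C,hash)
  {BC}: card=3750; try (C,hash)→1200, (B,merge)→3400, (C,merge)→3650, (B,hash)→5500, (B,nl)→15050, (C,nl)→15300; best=1200 via (C,hash)
  {AC}: card=2500; try (C,hash)→800, (A,merge)→1200, (C,merge)→1250, (A,hash)→1500, (A,nl)→5050, (C,nl)→5100; best=800 via (C,hash)
  {BCD}: card=56250; try (B,hash)→7050, (D,hash)→7350, (B,merge)→12150, (D,merge)→51300, (B,nl)→225900, (D,nl)→563700; best=7050 via (B,hash)
  {ACD}: card=37500; try (A,hash)→3050, (D,hash)→5700, (A,merge)→9950, (D,merge)→34650, (A,nl)→75900, (D,nl)→375800; best=3050 via (A,hash)
  {ABC}: card=187500; try (A,hash)→6350, (B,hash)→8700, (B,merge)→36300, (A,merge)→50750, (A,nl)→376200, (B,nl)→750800; best=6350 via (A,hash)
  {ABCD}: card=2812500; try (B,hash)→45950, (A,hash)→64700, (D,hash)→196250, (B,merge)→643550, (A,merge)→964100, (D,merge)→3570200 …(+3); best=45950 via (B,hash)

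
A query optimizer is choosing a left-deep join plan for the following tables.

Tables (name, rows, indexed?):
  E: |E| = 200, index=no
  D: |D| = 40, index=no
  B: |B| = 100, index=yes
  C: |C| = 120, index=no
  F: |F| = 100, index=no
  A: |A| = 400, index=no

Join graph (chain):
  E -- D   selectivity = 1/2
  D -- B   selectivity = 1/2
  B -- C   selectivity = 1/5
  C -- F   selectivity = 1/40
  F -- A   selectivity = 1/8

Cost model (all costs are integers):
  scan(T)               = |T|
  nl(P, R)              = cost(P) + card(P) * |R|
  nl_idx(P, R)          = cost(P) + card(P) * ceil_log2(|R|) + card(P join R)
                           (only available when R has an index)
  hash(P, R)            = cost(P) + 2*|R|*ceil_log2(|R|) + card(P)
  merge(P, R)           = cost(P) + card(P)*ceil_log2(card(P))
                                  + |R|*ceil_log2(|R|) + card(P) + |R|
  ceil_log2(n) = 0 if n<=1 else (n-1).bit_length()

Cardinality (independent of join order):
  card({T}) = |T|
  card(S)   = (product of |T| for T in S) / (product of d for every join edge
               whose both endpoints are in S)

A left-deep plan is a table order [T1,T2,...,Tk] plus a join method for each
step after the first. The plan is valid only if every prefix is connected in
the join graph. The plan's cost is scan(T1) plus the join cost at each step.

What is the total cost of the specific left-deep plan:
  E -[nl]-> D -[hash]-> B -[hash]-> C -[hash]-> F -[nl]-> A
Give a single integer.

step 1: scan E: cost=200, card=200
step 2: join D via nl
    card(P join D) = 200*40/(2) = 4000
    cost = 200 + 200*40 = 8200
step 3: join B via hash
    card(P join B) = 4000*100/(2) = 200000
    cost = 8200 + 2*100*7 + 4000 = 13600
step 4: join C via hash
    card(P join C) = 200000*120/(5) = 4800000
    cost = 13600 + 2*120*7 + 200000 = 215280
step 5: join F via hash
    card(P join F) = 4800000*100/(40) = 12000000
    cost = 215280 + 2*100*7 + 4800000 = 5016680
step 6: join A via nl
    card(P join A) = 12000000*400/(8) = 600000000
    cost = 5016680 + 12000000*400 = 4805016680

4805016680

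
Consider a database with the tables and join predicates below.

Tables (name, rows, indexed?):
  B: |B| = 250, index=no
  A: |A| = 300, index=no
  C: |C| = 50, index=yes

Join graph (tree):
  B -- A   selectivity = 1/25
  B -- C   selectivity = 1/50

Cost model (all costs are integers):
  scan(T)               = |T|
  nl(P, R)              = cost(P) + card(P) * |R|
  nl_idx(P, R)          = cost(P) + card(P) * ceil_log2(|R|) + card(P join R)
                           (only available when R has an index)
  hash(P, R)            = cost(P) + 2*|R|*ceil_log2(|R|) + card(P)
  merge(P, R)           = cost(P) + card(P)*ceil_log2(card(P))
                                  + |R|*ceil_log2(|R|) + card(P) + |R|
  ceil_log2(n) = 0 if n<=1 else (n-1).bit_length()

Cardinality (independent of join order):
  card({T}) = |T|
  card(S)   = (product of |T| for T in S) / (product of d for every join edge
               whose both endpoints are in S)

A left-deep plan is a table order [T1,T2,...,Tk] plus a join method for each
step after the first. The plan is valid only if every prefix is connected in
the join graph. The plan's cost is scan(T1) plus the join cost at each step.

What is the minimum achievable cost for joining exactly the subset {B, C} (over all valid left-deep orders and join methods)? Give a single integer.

1100

Selinger DP over subsets of {B,C}:
  {B}: scan cost=250, card=250
  {C}: scan cost=50, card=50
  {BC}: card=250; try (C,hash)→1100, (C,nl_idx)→2000, (B,merge)→2650, (C,merge)→2850, (B,hash)→4100, (B,nl)→12550 …(+1); best=1100 via (C,hash)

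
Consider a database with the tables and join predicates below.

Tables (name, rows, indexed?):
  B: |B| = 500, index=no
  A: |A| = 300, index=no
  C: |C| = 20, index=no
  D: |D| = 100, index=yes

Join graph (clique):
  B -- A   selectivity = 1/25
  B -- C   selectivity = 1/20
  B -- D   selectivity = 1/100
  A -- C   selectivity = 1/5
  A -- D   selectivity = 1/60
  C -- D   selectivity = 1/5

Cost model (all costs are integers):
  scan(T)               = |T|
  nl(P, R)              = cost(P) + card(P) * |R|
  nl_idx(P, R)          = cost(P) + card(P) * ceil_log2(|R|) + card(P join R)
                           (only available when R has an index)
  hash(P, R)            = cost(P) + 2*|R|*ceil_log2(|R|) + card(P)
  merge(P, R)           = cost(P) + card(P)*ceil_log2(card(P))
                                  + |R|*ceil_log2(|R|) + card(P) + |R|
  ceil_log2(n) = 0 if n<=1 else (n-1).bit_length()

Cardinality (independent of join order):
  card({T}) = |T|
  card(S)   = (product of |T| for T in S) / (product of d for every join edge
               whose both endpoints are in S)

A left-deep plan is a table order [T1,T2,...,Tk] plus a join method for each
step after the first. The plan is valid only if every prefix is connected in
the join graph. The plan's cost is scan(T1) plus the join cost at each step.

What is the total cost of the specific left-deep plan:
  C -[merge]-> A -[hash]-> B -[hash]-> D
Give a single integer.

step 1: scan C: cost=20, card=20
step 2: join A via merge
    card(P join A) = 20*300/(5) = 1200
    cost = 20 + 20*5 + 300*9 + 20 + 300 = 3140
step 3: join B via hash
    card(P join B) = 1200*500/(25*20) = 1200
    cost = 3140 + 2*500*9 + 1200 = 13340
step 4: join D via hash
    card(P join D) = 1200*100/(100*60*5) = 4
    cost = 13340 + 2*100*7 + 1200 = 15940

15940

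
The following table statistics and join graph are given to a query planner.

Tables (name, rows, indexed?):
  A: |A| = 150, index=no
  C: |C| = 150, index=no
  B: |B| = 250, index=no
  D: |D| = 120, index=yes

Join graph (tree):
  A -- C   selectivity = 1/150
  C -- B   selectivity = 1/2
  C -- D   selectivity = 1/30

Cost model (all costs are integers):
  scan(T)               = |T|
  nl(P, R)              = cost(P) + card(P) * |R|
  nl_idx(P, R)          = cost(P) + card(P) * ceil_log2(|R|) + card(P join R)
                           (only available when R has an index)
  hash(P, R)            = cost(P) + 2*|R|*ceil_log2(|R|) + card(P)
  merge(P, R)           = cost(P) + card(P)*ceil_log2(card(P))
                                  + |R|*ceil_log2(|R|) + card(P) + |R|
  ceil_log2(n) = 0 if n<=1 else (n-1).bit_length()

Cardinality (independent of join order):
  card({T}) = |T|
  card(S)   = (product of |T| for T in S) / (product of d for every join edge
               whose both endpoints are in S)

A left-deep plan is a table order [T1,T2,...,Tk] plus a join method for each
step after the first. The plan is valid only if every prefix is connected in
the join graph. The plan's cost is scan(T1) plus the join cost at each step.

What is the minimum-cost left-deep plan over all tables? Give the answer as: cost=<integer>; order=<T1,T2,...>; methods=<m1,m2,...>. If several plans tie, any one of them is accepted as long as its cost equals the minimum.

cost=8950; order=A,C,D,B; methods=hash,nl_idx,hash

Selinger DP (subsets sized 1..n):
  {A}: scan cost=150, card=150
  {C}: scan cost=150, card=150
  {B}: scan cost=250, card=250
  {D}: scan cost=120, card=120
  {AC}: card=150; try (C,hash)→2700, (A,hash)→2700, (C,merge)→2850, (A,merge)→2850, (C,nl)→22650, (A,nl)→22650; best=2700 via (C,hash)
  {BC}: card=18750; try (C,hash)→2900, (B,merge)→3750, (C,merge)→3850, (B,hash)→4300, (B,nl)→37650, (C,nl)→37750; best=2900 via (C,hash)
  {CD}: card=600; try (D,nl_idx)→1800, (D,hash)→1980, (C,merge)→2430, (D,merge)→2460, (C,hash)→2640, (C,nl)→18120 …(+1); best=1800 via (D,nl_idx)
  {ABC}: card=18750; try (B,merge)→6300, (B,hash)→6850, (A,hash)→24050, (B,nl)→40200, (A,merge)→304250, (A,nl)→2815400; best=6300 via (B,merge)
  {ACD}: card=600; try (D,nl_idx)→4350, (D,hash)→4530, (A,hash)→4800, (D,merge)→5010, (A,merge)→9750, (D,nl)→20700 …(+1); best=4350 via (D,nl_idx)
  {BCD}: card=75000; try (B,hash)→6400, (B,merge)→10650, (D,hash)→23330, (B,nl)→151800, (D,nl_idx)→209150, (D,merge)→303860 …(+1); best=6400 via (B,hash)
  {ABCD}: card=75000; try (B,hash)→8950, (B,merge)→13200, (D,hash)→26730, (A,hash)→83800, (B,nl)→154350, (D,nl_idx)→212550 …(+4); best=8950 via (B,hash)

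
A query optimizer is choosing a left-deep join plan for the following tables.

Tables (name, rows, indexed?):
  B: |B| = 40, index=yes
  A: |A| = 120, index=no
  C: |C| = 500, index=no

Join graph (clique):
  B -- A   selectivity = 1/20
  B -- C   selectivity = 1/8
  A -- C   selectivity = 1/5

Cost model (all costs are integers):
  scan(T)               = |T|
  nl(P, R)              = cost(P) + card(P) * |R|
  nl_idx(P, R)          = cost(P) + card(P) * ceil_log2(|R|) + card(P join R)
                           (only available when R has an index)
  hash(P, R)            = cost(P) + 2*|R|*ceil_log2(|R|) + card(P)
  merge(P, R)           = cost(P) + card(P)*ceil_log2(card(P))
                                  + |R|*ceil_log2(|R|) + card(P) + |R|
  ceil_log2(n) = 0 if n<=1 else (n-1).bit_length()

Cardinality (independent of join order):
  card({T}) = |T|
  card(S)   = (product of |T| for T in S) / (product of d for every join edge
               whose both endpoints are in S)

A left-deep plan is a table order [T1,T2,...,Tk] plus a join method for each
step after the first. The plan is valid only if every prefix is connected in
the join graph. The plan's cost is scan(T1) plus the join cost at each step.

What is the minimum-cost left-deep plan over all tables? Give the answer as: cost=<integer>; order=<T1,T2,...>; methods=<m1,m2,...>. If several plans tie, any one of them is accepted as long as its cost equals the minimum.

cost=5660; order=C,B,A; methods=hash,hash

Selinger DP (subsets sized 1..n):
  {B}: scan cost=40, card=40
  {A}: scan cost=120, card=120
  {C}: scan cost=500, card=500
  {AB}: card=240; try (B,hash)→720, (B,nl_idx)→1080, (A,merge)→1280, (B,merge)→1360, (A,hash)→1760, (A,nl)→4840 …(+1); best=720 via (B,hash)
  {BC}: card=2500; try (B,hash)→1480, (C,merge)→5320, (B,merge)→5780, (B,nl_idx)→6000, (C,hash)→9080, (C,nl)→20040 …(+1); best=1480 via (B,hash)
  {AC}: card=12000; try (A,hash)→2680, (C,merge)→6080, (A,merge)→6460, (C,hash)→9240, (C,nl)→60120, (A,nl)→60500; best=2680 via (A,hash)
  {ABC}: card=3000; try (A,hash)→5660, (C,merge)→7880, (C,hash)→9960, (B,hash)→15160, (A,merge)→34940, (B,nl_idx)→77680 …(+4); best=5660 via (A,hash)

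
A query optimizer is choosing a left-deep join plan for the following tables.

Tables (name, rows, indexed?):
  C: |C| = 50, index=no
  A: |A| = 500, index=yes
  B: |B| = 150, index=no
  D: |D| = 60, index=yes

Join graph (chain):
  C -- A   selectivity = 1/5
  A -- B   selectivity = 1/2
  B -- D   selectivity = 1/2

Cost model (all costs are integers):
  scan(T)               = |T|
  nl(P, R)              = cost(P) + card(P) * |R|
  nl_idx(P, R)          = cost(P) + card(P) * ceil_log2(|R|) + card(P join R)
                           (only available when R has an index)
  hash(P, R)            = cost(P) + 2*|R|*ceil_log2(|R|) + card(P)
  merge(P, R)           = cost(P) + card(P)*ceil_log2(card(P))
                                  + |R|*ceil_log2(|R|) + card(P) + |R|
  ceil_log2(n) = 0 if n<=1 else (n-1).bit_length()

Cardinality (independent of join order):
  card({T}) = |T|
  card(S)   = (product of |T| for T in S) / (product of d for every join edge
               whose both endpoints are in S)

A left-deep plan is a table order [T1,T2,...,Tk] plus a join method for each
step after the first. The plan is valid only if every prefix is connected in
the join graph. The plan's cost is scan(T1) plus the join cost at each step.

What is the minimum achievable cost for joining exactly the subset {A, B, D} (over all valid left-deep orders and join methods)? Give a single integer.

Selinger DP over subsets of {A,B,D}:
  {A}: scan cost=500, card=500
  {B}: scan cost=150, card=150
  {D}: scan cost=60, card=60
  {AB}: card=37500; try (B,hash)→3400, (A,merge)→6500, (B,merge)→6850, (A,hash)→9300, (A,nl_idx)→39000, (A,nl)→75150 …(+1); best=3400 via (B,hash)
  {BD}: card=4500; try (D,hash)→1020, (B,merge)→1830, (D,merge)→1920, (B,hash)→2520, (D,nl_idx)→5550, (B,nl)→9060 …(+1); best=1020 via (D,hash)
  {ABD}: card=1125000; try (A,hash)→14520, (D,hash)→41620, (A,merge)→69020, (D,merge)→641320, (A,nl_idx)→1166520, (D,nl_idx)→1353400 …(+2); best=14520 via (A,hash)

14520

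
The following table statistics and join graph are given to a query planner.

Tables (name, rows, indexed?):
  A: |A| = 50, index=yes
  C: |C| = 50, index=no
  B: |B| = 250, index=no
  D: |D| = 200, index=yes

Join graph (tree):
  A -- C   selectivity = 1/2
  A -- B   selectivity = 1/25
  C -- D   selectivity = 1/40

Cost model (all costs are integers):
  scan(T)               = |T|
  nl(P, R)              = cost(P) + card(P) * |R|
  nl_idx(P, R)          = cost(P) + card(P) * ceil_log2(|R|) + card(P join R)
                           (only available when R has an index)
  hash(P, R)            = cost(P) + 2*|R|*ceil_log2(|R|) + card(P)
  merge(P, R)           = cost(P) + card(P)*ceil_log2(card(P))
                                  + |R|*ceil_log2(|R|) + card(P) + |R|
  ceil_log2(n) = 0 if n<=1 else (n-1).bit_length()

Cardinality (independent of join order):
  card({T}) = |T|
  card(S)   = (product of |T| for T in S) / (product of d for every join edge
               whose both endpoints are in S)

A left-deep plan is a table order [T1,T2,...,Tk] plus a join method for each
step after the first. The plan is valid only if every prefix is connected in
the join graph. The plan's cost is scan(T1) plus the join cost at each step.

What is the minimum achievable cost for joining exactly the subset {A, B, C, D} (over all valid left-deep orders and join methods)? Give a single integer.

11800

Selinger DP over subsets of {A,B,C,D}:
  {A}: scan cost=50, card=50
  {C}: scan cost=50, card=50
  {B}: scan cost=250, card=250
  {D}: scan cost=200, card=200
  {AC}: card=1250; try (C,hash)→700, (A,hash)→700, (C,merge)→750, (A,merge)→750, (A,nl_idx)→1600, (C,nl)→2550 …(+1); best=700 via (C,hash)
  {AB}: card=500; try (A,hash)→1100, (A,nl_idx)→2250, (B,merge)→2650, (A,merge)→2850, (B,hash)→4100, (B,nl)→12550 …(+1); best=1100 via (A,hash)
  {CD}: card=250; try (D,nl_idx)→700, (C,hash)→1000, (D,merge)→2200, (C,merge)→2350, (D,hash)→3300, (D,nl)→10050 …(+1); best=700 via (D,nl_idx)
  {ABC}: card=12500; try (C,hash)→2200, (B,hash)→5950, (C,merge)→6450, (B,merge)→17950, (C,nl)→26100, (B,nl)→313200; best=2200 via (C,hash)
  {ACD}: card=6250; try (A,hash)→1550, (A,merge)→3300, (D,hash)→5150, (A,nl_idx)→8450, (A,nl)→13200, (D,nl_idx)→16950 …(+2); best=1550 via (A,hash)
  {ABCD}: card=62500; try (B,hash)→11800, (D,hash)→17900, (B,merge)→91300, (D,nl_idx)→164700, (D,merge)→191500, (B,nl)→1564050 …(+1); best=11800 via (B,hash)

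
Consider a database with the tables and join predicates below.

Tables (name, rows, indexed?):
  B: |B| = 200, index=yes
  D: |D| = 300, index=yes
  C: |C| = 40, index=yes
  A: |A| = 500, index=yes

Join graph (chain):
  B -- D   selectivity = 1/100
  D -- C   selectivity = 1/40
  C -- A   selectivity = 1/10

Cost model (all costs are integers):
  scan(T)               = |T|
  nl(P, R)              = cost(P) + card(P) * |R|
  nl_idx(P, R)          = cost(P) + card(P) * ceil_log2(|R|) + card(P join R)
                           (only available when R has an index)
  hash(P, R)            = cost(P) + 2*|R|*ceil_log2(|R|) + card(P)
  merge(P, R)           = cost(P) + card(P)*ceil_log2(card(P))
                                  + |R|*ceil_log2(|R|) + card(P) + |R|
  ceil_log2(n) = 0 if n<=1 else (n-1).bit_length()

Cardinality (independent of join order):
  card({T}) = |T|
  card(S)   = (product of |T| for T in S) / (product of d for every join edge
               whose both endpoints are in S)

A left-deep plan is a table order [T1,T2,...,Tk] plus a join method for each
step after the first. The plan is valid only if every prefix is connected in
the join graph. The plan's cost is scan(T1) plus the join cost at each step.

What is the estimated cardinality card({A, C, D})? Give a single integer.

Tables in S: A(500), C(40), D(300)
Edges inside S: D-C(d=40), C-A(d=10)
numerator = 500 * 40 * 300 = 6000000
denominator = 40 * 10 = 400
card(S) = 6000000 / 400 = 15000

15000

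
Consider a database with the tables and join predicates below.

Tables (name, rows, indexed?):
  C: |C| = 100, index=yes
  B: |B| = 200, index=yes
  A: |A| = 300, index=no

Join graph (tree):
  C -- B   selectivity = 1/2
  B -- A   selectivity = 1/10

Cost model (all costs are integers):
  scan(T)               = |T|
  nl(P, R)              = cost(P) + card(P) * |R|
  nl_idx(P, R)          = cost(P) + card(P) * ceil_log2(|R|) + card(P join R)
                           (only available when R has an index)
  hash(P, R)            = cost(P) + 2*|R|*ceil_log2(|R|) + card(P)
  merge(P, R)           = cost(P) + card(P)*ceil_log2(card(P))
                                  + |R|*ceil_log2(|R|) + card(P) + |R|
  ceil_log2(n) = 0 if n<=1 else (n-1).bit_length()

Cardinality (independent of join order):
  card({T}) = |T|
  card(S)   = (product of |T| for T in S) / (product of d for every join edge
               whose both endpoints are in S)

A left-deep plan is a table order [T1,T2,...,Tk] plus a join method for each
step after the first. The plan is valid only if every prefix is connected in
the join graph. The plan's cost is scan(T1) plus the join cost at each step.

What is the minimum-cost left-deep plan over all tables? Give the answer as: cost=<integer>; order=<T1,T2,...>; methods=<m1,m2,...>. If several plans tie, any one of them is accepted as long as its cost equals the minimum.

cost=11200; order=A,B,C; methods=hash,hash

Selinger DP (subsets sized 1..n):
  {C}: scan cost=100, card=100
  {B}: scan cost=200, card=200
  {A}: scan cost=300, card=300
  {BC}: card=10000; try (C,hash)→1800, (B,merge)→2700, (C,merge)→2800, (B,hash)→3400, (B,nl_idx)→10900, (C,nl_idx)→11600 …(+2); best=1800 via (C,hash)
  {AB}: card=6000; try (B,hash)→3800, (A,merge)→5000, (B,merge)→5100, (A,hash)→5800, (B,nl_idx)→8700, (A,nl)→60200 …(+1); best=3800 via (B,hash)
  {ABC}: card=300000; try (C,hash)→11200, (A,hash)→17200, (C,merge)→88600, (A,merge)→154800, (C,nl_idx)→345800, (C,nl)→603800 …(+1); best=11200 via (C,hash)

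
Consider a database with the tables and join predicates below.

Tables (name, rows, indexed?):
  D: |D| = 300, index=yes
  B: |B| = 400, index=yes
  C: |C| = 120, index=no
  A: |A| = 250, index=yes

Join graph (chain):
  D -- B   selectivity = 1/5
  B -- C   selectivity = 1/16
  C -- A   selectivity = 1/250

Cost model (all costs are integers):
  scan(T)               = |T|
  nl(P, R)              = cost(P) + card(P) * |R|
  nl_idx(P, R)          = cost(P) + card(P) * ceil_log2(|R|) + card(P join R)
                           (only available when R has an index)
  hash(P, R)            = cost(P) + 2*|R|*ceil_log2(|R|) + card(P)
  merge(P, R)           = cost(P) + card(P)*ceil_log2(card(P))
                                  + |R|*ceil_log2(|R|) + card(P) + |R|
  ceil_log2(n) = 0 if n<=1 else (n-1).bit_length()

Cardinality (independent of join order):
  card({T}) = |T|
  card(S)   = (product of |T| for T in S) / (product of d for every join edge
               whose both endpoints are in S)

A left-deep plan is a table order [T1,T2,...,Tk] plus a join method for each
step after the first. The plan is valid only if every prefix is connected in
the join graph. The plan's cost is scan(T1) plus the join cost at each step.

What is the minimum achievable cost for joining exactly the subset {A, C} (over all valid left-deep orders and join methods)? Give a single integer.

Selinger DP over subsets of {A,C}:
  {C}: scan cost=120, card=120
  {A}: scan cost=250, card=250
  {AC}: card=120; try (A,nl_idx)→1200, (C,hash)→2180, (A,merge)→3330, (C,merge)→3460, (A,hash)→4240, (A,nl)→30120 …(+1); best=1200 via (A,nl_idx)

1200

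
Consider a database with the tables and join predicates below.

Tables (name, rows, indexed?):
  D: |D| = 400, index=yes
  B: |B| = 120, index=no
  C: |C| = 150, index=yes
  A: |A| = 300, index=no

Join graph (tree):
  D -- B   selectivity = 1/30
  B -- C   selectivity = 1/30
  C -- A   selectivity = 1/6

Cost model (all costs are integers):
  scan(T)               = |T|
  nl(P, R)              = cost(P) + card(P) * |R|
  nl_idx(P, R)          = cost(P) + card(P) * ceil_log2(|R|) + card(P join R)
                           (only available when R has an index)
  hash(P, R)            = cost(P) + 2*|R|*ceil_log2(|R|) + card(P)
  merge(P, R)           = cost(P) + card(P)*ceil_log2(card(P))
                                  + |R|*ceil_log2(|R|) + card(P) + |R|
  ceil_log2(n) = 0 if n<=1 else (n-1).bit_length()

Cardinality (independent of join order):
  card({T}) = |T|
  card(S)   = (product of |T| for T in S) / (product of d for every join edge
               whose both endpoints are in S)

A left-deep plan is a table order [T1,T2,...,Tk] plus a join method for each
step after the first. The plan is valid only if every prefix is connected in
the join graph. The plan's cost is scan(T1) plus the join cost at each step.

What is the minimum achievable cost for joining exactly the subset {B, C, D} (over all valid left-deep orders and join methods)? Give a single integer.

Selinger DP over subsets of {B,C,D}:
  {D}: scan cost=400, card=400
  {B}: scan cost=120, card=120
  {C}: scan cost=150, card=150
  {BD}: card=1600; try (B,hash)→2480, (D,nl_idx)→2800, (D,merge)→5080, (B,merge)→5360, (D,hash)→7440, (D,nl)→48120 …(+1); best=2480 via (B,hash)
  {BC}: card=600; try (C,nl_idx)→1680, (B,hash)→1980, (C,merge)→2430, (B,merge)→2460, (C,hash)→2640, (C,nl)→18120 …(+1); best=1680 via (C,nl_idx)
  {BCD}: card=8000; try (C,hash)→6480, (D,hash)→9480, (D,merge)→12280, (D,nl_idx)→15080, (C,merge)→23030, (C,nl_idx)→23280 …(+2); best=6480 via (C,hash)

6480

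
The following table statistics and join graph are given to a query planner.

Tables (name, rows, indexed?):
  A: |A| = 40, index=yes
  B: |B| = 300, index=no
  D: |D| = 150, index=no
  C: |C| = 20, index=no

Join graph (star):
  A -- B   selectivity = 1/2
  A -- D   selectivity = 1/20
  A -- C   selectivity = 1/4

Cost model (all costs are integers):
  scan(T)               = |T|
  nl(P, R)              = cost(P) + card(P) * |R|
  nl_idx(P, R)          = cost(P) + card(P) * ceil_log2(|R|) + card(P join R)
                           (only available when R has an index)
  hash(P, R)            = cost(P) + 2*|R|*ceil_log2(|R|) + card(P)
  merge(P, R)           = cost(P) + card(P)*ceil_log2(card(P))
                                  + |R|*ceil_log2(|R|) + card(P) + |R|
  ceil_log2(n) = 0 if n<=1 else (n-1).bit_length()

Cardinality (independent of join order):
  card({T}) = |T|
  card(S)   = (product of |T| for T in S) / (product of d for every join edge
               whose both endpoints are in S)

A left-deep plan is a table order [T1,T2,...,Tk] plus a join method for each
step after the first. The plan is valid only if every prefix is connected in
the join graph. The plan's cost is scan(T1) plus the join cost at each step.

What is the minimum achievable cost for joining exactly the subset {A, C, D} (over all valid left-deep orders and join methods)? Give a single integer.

Selinger DP over subsets of {A,C,D}:
  {A}: scan cost=40, card=40
  {D}: scan cost=150, card=150
  {C}: scan cost=20, card=20
  {AD}: card=300; try (A,hash)→780, (A,nl_idx)→1350, (D,merge)→1670, (A,merge)→1780, (D,hash)→2480, (D,nl)→6040 …(+1); best=780 via (A,hash)
  {AC}: card=200; try (C,hash)→280, (A,nl_idx)→340, (A,merge)→420, (C,merge)→440, (A,hash)→520, (A,nl)→820 …(+1); best=280 via (C,hash)
  {ACD}: card=1500; try (C,hash)→1280, (D,hash)→2880, (D,merge)→3430, (C,merge)→3900, (C,nl)→6780, (D,nl)→30280; best=1280 via (C,hash)

1280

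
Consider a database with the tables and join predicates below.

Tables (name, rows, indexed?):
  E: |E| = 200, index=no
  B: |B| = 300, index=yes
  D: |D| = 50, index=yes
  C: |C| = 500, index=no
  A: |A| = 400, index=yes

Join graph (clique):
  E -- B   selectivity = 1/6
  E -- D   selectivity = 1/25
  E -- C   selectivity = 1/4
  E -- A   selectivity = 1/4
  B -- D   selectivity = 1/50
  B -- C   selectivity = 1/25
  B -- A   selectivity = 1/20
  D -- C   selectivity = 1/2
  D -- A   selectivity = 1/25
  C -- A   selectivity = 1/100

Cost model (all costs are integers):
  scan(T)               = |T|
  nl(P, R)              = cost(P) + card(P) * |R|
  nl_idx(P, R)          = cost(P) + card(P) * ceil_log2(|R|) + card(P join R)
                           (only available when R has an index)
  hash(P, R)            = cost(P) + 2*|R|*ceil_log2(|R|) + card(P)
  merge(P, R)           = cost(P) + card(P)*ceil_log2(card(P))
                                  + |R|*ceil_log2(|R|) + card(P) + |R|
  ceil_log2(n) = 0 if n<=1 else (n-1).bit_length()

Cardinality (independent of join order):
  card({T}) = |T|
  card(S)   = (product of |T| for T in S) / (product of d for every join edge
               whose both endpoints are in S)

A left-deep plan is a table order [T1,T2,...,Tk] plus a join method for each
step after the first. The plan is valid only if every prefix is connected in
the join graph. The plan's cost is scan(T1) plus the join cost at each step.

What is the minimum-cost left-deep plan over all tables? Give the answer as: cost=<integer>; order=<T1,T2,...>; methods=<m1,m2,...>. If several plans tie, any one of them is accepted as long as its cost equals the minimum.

Selinger DP (subsets sized 1..n):
  {E}: scan cost=200, card=200
  {B}: scan cost=300, card=300
  {D}: scan cost=50, card=50
  {C}: scan cost=500, card=500
  {A}: scan cost=400, card=400
  {BE}: card=10000; try (E,hash)→3800, (B,merge)→5000, (E,merge)→5100, (B,hash)→5800, (B,nl_idx)→12000, (B,nl)→60200 …(+1); best=3800 via (E,hash)
  {DE}: card=400; try (D,hash)→1000, (D,nl_idx)→1800, (E,merge)→2200, (D,merge)→2350, (E,hash)→3300, (E,nl)→10050 …(+1); best=1000 via (D,hash)
  {CE}: card=25000; try (E,hash)→4200, (C,merge)→7000, (E,merge)→7300, (C,hash)→9400, (C,nl)→100200, (E,nl)→100500; best=4200 via (E,hash)
  {AE}: card=20000; try (E,hash)→4000, (A,merge)→6000, (E,merge)→6200, (A,hash)→7600, (A,nl_idx)→22000, (A,nl)→80200 …(+1); best=4000 via (E,hash)
  {BD}: card=300; try (B,nl_idx)→800, (D,hash)→1200, (D,nl_idx)→2400, (B,merge)→3400, (D,merge)→3650, (B,hash)→5500 …(+2); best=800 via (B,nl_idx)
  {BC}: card=6000; try (B,hash)→6400, (C,merge)→8300, (B,merge)→8500, (C,hash)→9600, (B,nl_idx)→11000, (C,nl)→150300 …(+1); best=6400 via (B,hash)
  {AB}: card=6000; try (B,hash)→6200, (A,merge)→7300, (B,merge)→7400, (A,hash)→7800, (A,nl_idx)→9000, (B,nl_idx)→10000 …(+2); best=6200 via (B,hash)
  {CD}: card=12500; try (D,hash)→1600, (C,merge)→5400, (D,merge)→5850, (C,hash)→9100, (D,nl_idx)→16000, (C,nl)→25050 …(+1); best=1600 via (D,hash)
  {AD}: card=800; try (A,nl_idx)→1300, (D,hash)→1400, (D,nl_idx)→3600, (A,merge)→4400, (D,merge)→4750, (A,hash)→7300 …(+2); best=1300 via (A,nl_idx)
  {AC}: card=2000; try (A,nl_idx)→7000, (A,hash)→8200, (C,merge)→9400, (A,merge)→9500, (C,hash)→9800, (C,nl)→200400 …(+1); best=7000 via (A,nl_idx)
  {BDE}: card=400; try (E,hash)→4300, (B,nl_idx)→5000, (E,merge)→5600, (B,hash)→6800, (B,merge)→8000, (D,hash)→14400 …(+5); best=4300 via (E,hash)
  {BCE}: card=50000; try (E,hash)→15600, (C,hash)→22800, (B,hash)→34600, (E,merge)→92200, (C,merge)→158800, (B,nl_idx)→279200 …(+4); best=15600 via (E,hash)
  {ABE}: card=50000; try (E,hash)→15400, (A,hash)→21000, (B,hash)→29400, (E,merge)→92000, (A,nl_idx)→143800, (A,merge)→157800 …(+5); best=15400 via (E,hash)
  {CDE}: card=25000; try (C,merge)→10000, (C,hash)→10400, (E,hash)→17300, (D,hash)→29800, (D,nl_idx)→179200, (E,merge)→190900 …(+4); best=10000 via (C,merge)
  {ADE}: card=1600; try (E,hash)→5300, (A,nl_idx)→6200, (A,hash)→8600, (A,merge)→9000, (E,merge)→11900, (D,hash)→24600 …(+5); best=5300 via (E,hash)
  {ACE}: card=25000; try (E,hash)→12200, (E,merge)→32800, (C,hash)→33000, (A,hash)→36400, (A,nl_idx)→254200, (C,merge)→329000 …(+4); best=12200 via (E,hash)
  {BCD}: card=3000; try (C,merge)→8800, (C,hash)→10100, (D,hash)→13000, (B,hash)→19500, (D,nl_idx)→45400, (D,merge)→90750 …(+5); best=8800 via (C,merge)
  {ABD}: card=240; try (A,nl_idx)→3740, (B,hash)→7500, (A,merge)→7800, (A,hash)→8300, (B,nl_idx)→8740, (D,hash)→12800 …(+6); best=3740 via (A,nl_idx)
  {ABC}: card=1200; try (B,hash)→14400, (A,hash)→19600, (C,hash)→21200, (B,nl_idx)→26200, (B,merge)→34000, (A,nl_idx)→61600 …(+5); best=14400 via (B,hash)
  {ACD}: card=2000; try (D,hash)→9600, (C,hash)→11100, (C,merge)→15100, (D,nl_idx)→21000, (A,hash)→21300, (D,merge)→31350 …(+5); best=9600 via (D,hash)
  {BCDE}: card=1000; try (C,merge)→13300, (C,hash)→13700, (E,hash)→15000, (B,hash)→40400, (E,merge)→49600, (D,hash)→66200 …(+8); best=13300 via (C,merge)
  {ABDE}: card=80; try (E,hash)→7180, (E,merge)→7700, (A,nl_idx)→7980, (A,hash)→11900, (B,hash)→12300, (A,merge)→12300 …(+9); best=7180 via (E,hash)
  {ABCE}: card=2500; try (E,hash)→18800, (E,merge)→30600, (B,hash)→42600, (A,hash)→72800, (C,hash)→74400, (B,nl_idx)→239700 …(+8); best=18800 via (E,hash)
  {ACDE}: card=1000; try (E,hash)→14800, (C,hash)→15900, (C,merge)→29500, (E,merge)→35400, (D,hash)→37800, (A,hash)→42200 …(+8); best=14800 via (E,hash)
  {ABCD}: card=24; try (C,merge)→10900, (C,hash)→12980, (D,hash)→16200, (B,hash)→17000, (A,hash)→19000, (D,nl_idx)→21624 …(+9); best=10900 via (C,merge)
  {ABCDE}: card=2; try (C,merge)→12820, (E,merge)→12844, (E,hash)→14124, (E,nl)→15700, (C,hash)→16260, (B,hash)→21200 …(+12); best=12820 via (C,merge)

cost=12820; order=D,B,A,E,C; methods=nl_idx,nl_idx,hash,merge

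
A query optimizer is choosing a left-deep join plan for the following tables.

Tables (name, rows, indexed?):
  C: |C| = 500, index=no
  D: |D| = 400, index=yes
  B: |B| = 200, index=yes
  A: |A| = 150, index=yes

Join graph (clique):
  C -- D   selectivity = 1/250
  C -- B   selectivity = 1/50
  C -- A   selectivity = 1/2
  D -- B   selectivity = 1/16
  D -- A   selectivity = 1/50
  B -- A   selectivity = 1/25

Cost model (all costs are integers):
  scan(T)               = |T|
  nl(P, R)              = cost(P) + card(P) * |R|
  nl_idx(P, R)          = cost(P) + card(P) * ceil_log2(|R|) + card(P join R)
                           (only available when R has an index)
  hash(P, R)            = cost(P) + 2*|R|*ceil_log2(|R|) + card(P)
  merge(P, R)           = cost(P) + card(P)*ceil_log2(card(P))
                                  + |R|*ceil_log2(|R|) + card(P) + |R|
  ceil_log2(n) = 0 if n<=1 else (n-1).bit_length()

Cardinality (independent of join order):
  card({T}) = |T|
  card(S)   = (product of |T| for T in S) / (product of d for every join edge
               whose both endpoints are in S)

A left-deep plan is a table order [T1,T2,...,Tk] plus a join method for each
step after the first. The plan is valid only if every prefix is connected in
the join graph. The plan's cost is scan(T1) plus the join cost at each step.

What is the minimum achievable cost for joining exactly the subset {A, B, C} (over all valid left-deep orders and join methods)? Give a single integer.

8600

Selinger DP over subsets of {A,B,C}:
  {C}: scan cost=500, card=500
  {B}: scan cost=200, card=200
  {A}: scan cost=150, card=150
  {BC}: card=2000; try (B,hash)→4200, (B,nl_idx)→6500, (C,merge)→7000, (B,merge)→7300, (C,hash)→9400, (C,nl)→100200 …(+1); best=4200 via (B,hash)
  {AC}: card=37500; try (A,hash)→3400, (C,merge)→6500, (A,merge)→6850, (C,hash)→9300, (A,nl_idx)→42000, (C,nl)→75150 …(+1); best=3400 via (A,hash)
  {AB}: card=1200; try (B,nl_idx)→2550, (A,hash)→2800, (A,nl_idx)→3000, (B,merge)→3300, (A,merge)→3350, (B,hash)→3500 …(+2); best=2550 via (B,nl_idx)
  {ABC}: card=6000; try (A,hash)→8600, (C,hash)→12750, (C,merge)→21950, (A,nl_idx)→26200, (A,merge)→29550, (B,hash)→44100 …(+5); best=8600 via (A,hash)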